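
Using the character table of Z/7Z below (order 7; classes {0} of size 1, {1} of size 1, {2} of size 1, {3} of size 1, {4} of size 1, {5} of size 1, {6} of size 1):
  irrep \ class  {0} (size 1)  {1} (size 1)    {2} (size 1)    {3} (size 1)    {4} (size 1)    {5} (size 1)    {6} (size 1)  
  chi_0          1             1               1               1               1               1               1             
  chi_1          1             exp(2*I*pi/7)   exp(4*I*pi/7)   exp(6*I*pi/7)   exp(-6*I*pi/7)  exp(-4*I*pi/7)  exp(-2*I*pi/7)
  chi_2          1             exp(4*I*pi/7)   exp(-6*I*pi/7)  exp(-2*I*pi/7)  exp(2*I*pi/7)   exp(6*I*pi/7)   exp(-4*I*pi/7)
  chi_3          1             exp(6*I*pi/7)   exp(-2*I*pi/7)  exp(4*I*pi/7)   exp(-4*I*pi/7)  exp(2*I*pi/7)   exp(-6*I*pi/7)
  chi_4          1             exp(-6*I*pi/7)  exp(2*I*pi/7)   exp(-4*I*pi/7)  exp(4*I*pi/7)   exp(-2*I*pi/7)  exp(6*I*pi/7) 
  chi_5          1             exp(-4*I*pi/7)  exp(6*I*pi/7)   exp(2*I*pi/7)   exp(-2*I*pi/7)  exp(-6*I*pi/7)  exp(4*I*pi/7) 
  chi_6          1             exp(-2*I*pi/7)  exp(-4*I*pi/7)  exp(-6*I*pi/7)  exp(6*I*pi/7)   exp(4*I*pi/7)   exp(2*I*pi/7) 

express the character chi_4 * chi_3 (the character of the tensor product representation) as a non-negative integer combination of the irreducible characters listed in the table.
chi_4 tensor chi_3 = chi_0 (all other irreducibles have multiplicity 0).

Argument: The character of a tensor product is the pointwise product (chi_4 * chi_3)(C) = chi_4(C) * chi_3(C):
  {0}: (1)*(1), {1}: (exp(-6*I*pi/7))*(exp(6*I*pi/7)), {2}: (exp(2*I*pi/7))*(exp(-2*I*pi/7)), {3}: (exp(-4*I*pi/7))*(exp(4*I*pi/7)), {4}: (exp(4*I*pi/7))*(exp(-4*I*pi/7)), {5}: (exp(-2*I*pi/7))*(exp(2*I*pi/7)), {6}: (exp(6*I*pi/7))*(exp(-6*I*pi/7))
so (chi_4 * chi_3) takes values
  {0} -> 1, {1} -> 1, {2} -> 1, {3} -> 1, {4} -> 1, {5} -> 1, {6} -> 1.
Now take the inner product of this character with each irreducible chi from the table, <chi_4*chi_3, chi> = (1/7) sum_C |C| (chi_4*chi_3)(C) conj(chi(C)):
  <chi_4*chi_3, chi_0> = (1/7)[1*(1)*conj(1) + 1*(1)*conj(1) + 1*(1)*conj(1) + 1*(1)*conj(1) + 1*(1)*conj(1) + 1*(1)*conj(1) + 1*(1)*conj(1)]
      = (1/7)[(1) + (1) + (1) + (1) + (1) + (1) + (1)] = 7/7 = 1
  <chi_4*chi_3, chi_1> = (1/7)[1*(1)*conj(1) + 1*(1)*conj(exp(2*I*pi/7)) + 1*(1)*conj(exp(4*I*pi/7)) + 1*(1)*conj(exp(6*I*pi/7)) + 1*(1)*conj(exp(-6*I*pi/7)) + 1*(1)*conj(exp(-4*I*pi/7)) + 1*(1)*conj(exp(-2*I*pi/7))]
      = (1/7)[(1) + (exp(-2*I*pi/7)) + (exp(-4*I*pi/7)) + (exp(-6*I*pi/7)) + (exp(6*I*pi/7)) + (exp(4*I*pi/7)) + (exp(2*I*pi/7))] = 0/7 = 0
  <chi_4*chi_3, chi_2> = (1/7)[1*(1)*conj(1) + 1*(1)*conj(exp(4*I*pi/7)) + 1*(1)*conj(exp(-6*I*pi/7)) + 1*(1)*conj(exp(-2*I*pi/7)) + 1*(1)*conj(exp(2*I*pi/7)) + 1*(1)*conj(exp(6*I*pi/7)) + 1*(1)*conj(exp(-4*I*pi/7))]
      = (1/7)[(1) + (exp(-4*I*pi/7)) + (exp(6*I*pi/7)) + (exp(2*I*pi/7)) + (exp(-2*I*pi/7)) + (exp(-6*I*pi/7)) + (exp(4*I*pi/7))] = 0/7 = 0
  <chi_4*chi_3, chi_3> = (1/7)[1*(1)*conj(1) + 1*(1)*conj(exp(6*I*pi/7)) + 1*(1)*conj(exp(-2*I*pi/7)) + 1*(1)*conj(exp(4*I*pi/7)) + 1*(1)*conj(exp(-4*I*pi/7)) + 1*(1)*conj(exp(2*I*pi/7)) + 1*(1)*conj(exp(-6*I*pi/7))]
      = (1/7)[(1) + (exp(-6*I*pi/7)) + (exp(2*I*pi/7)) + (exp(-4*I*pi/7)) + (exp(4*I*pi/7)) + (exp(-2*I*pi/7)) + (exp(6*I*pi/7))] = 0/7 = 0
  <chi_4*chi_3, chi_4> = (1/7)[1*(1)*conj(1) + 1*(1)*conj(exp(-6*I*pi/7)) + 1*(1)*conj(exp(2*I*pi/7)) + 1*(1)*conj(exp(-4*I*pi/7)) + 1*(1)*conj(exp(4*I*pi/7)) + 1*(1)*conj(exp(-2*I*pi/7)) + 1*(1)*conj(exp(6*I*pi/7))]
      = (1/7)[(1) + (exp(6*I*pi/7)) + (exp(-2*I*pi/7)) + (exp(4*I*pi/7)) + (exp(-4*I*pi/7)) + (exp(2*I*pi/7)) + (exp(-6*I*pi/7))] = 0/7 = 0
  <chi_4*chi_3, chi_5> = (1/7)[1*(1)*conj(1) + 1*(1)*conj(exp(-4*I*pi/7)) + 1*(1)*conj(exp(6*I*pi/7)) + 1*(1)*conj(exp(2*I*pi/7)) + 1*(1)*conj(exp(-2*I*pi/7)) + 1*(1)*conj(exp(-6*I*pi/7)) + 1*(1)*conj(exp(4*I*pi/7))]
      = (1/7)[(1) + (exp(4*I*pi/7)) + (exp(-6*I*pi/7)) + (exp(-2*I*pi/7)) + (exp(2*I*pi/7)) + (exp(6*I*pi/7)) + (exp(-4*I*pi/7))] = 0/7 = 0
  <chi_4*chi_3, chi_6> = (1/7)[1*(1)*conj(1) + 1*(1)*conj(exp(-2*I*pi/7)) + 1*(1)*conj(exp(-4*I*pi/7)) + 1*(1)*conj(exp(-6*I*pi/7)) + 1*(1)*conj(exp(6*I*pi/7)) + 1*(1)*conj(exp(4*I*pi/7)) + 1*(1)*conj(exp(2*I*pi/7))]
      = (1/7)[(1) + (exp(2*I*pi/7)) + (exp(4*I*pi/7)) + (exp(6*I*pi/7)) + (exp(-6*I*pi/7)) + (exp(-4*I*pi/7)) + (exp(-2*I*pi/7))] = 0/7 = 0
(Exp terms are combined using exp(i*s)*conj(exp(i*t)) = exp(i*(s-t)), and sums of them are collapsed using the identity that for every m > 1 the m distinct m-th roots of unity sum to 0, e.g. 1 + exp(2*I*pi/3) + exp(-2*I*pi/3) = 0.)
Hence the multiplicities are chi_0: 1. Dimension check: dim(chi_4)*dim(chi_3) = 1*1 = 1 and sum (mult * dim) = 1*1 = 1.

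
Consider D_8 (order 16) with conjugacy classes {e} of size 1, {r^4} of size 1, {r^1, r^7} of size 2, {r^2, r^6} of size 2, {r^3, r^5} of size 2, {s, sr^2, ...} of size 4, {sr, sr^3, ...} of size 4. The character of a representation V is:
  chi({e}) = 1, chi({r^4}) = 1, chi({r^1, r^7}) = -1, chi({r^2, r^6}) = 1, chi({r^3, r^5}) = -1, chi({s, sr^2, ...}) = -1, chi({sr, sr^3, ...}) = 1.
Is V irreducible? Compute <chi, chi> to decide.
Irreducible: <chi, chi> = 1.

Solution. <chi, chi> = (1/|G|) sum_C |C| * |chi(C)|^2 = (1/16)[1*|1|^2 + 1*|1|^2 + 2*|-1|^2 + 2*|1|^2 + 2*|-1|^2 + 4*|-1|^2 + 4*|1|^2]
  = (1/16)[(1) + (1) + (2) + (2) + (2) + (4) + (4)] = 16/16 = 1.
A character is irreducible iff <chi, chi> = 1, so this representation is irreducible.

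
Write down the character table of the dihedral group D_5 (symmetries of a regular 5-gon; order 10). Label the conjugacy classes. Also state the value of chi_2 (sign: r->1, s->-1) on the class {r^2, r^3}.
Conjugacy classes: {e} of size 1, {r^1, r^4} of size 2, {r^2, r^3} of size 2, {s, sr, ..., sr^4} of size 5.
Character table:
  irrep \ class              {e} (size 1)  {r^1, r^4} (size 2)  {r^2, r^3} (size 2)  {s, sr, ..., sr^4} (size 5)
  chi_1 (triv)               1             1                    1                    1                          
  chi_2 (sign: r->1, s->-1)  1             1                    1                    -1                         
  chi_3 (2d, j=1)            2             -1/2 + sqrt(5)/2     -sqrt(5)/2 - 1/2     0                          
  chi_4 (2d, j=2)            2             -sqrt(5)/2 - 1/2     -1/2 + sqrt(5)/2     0                          

Spot check: chi_2 (sign: r->1, s->-1) on {r^2, r^3} = 1.

Argument: D_5 has order 2*5 = 10 with 4 conjugacy classes, hence 4 irreducibles. Sum of squared dims 1 + 1 + 4 + 4 = 10 = |G|. Linear characters come from the abelianisation; the 2-dimensional irreps have character r^k -> 2*cos(2*pi*j*k/5), reflections -> 0.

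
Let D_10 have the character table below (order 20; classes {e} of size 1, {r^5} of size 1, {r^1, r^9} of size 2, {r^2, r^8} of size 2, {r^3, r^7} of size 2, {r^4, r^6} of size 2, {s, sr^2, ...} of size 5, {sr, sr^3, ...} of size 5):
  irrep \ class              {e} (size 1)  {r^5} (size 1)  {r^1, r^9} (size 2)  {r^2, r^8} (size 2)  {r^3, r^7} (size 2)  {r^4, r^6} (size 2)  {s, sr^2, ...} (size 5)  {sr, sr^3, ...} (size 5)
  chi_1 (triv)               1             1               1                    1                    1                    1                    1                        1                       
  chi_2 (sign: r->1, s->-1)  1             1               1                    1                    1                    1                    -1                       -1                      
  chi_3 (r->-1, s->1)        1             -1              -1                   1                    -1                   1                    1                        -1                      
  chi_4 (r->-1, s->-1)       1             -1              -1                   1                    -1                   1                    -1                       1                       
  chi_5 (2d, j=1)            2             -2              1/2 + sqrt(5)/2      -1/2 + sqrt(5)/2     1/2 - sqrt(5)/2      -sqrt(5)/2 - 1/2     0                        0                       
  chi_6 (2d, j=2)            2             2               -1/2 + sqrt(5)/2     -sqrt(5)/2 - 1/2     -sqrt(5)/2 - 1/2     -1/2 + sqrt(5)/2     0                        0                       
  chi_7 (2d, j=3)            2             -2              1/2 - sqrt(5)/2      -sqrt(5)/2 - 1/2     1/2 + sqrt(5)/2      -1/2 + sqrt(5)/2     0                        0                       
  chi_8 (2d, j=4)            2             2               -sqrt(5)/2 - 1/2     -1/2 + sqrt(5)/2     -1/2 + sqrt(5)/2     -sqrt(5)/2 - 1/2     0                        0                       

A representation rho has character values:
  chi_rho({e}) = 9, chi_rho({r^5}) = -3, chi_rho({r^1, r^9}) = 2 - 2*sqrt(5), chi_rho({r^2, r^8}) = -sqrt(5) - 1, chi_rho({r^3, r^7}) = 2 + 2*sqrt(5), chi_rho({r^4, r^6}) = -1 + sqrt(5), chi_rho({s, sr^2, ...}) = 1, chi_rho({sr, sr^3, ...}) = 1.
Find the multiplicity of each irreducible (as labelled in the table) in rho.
Multiplicities: chi_1: 1, chi_2: 0, chi_3: 0, chi_4: 0, chi_5: 0, chi_6: 0, chi_7: 3, chi_8: 1.

Explanation: Use <chi_rho, chi> = (1/|G|) sum_C |C| * chi_rho(C) * conj(chi(C)) with |G| = 20 for each irreducible chi in the table:
  <chi_rho, chi_1> = (1/20)[1*(9)*conj(1) + 1*(-3)*conj(1) + 2*(2 - 2*sqrt(5))*conj(1) + 2*(-sqrt(5) - 1)*conj(1) + 2*(2 + 2*sqrt(5))*conj(1) + 2*(-1 + sqrt(5))*conj(1) + 5*(1)*conj(1) + 5*(1)*conj(1)]
      = (1/20)[(9) + (-3) + (4 - 4*sqrt(5)) + (-2*sqrt(5) - 2) + (4 + 4*sqrt(5)) + (-2 + 2*sqrt(5)) + (5) + (5)] = 20/20 = 1
  <chi_rho, chi_2> = (1/20)[1*(9)*conj(1) + 1*(-3)*conj(1) + 2*(2 - 2*sqrt(5))*conj(1) + 2*(-sqrt(5) - 1)*conj(1) + 2*(2 + 2*sqrt(5))*conj(1) + 2*(-1 + sqrt(5))*conj(1) + 5*(1)*conj(-1) + 5*(1)*conj(-1)]
      = (1/20)[(9) + (-3) + (4 - 4*sqrt(5)) + (-2*sqrt(5) - 2) + (4 + 4*sqrt(5)) + (-2 + 2*sqrt(5)) + (-5) + (-5)] = 0/20 = 0
  <chi_rho, chi_3> = (1/20)[1*(9)*conj(1) + 1*(-3)*conj(-1) + 2*(2 - 2*sqrt(5))*conj(-1) + 2*(-sqrt(5) - 1)*conj(1) + 2*(2 + 2*sqrt(5))*conj(-1) + 2*(-1 + sqrt(5))*conj(1) + 5*(1)*conj(1) + 5*(1)*conj(-1)]
      = (1/20)[(9) + (3) + (-4 + 4*sqrt(5)) + (-2*sqrt(5) - 2) + (-4*sqrt(5) - 4) + (-2 + 2*sqrt(5)) + (5) + (-5)] = 0/20 = 0
  <chi_rho, chi_4> = (1/20)[1*(9)*conj(1) + 1*(-3)*conj(-1) + 2*(2 - 2*sqrt(5))*conj(-1) + 2*(-sqrt(5) - 1)*conj(1) + 2*(2 + 2*sqrt(5))*conj(-1) + 2*(-1 + sqrt(5))*conj(1) + 5*(1)*conj(-1) + 5*(1)*conj(1)]
      = (1/20)[(9) + (3) + (-4 + 4*sqrt(5)) + (-2*sqrt(5) - 2) + (-4*sqrt(5) - 4) + (-2 + 2*sqrt(5)) + (-5) + (5)] = 0/20 = 0
  <chi_rho, chi_5> = (1/20)[1*(9)*conj(2) + 1*(-3)*conj(-2) + 2*(2 - 2*sqrt(5))*conj(1/2 + sqrt(5)/2) + 2*(-sqrt(5) - 1)*conj(-1/2 + sqrt(5)/2) + 2*(2 + 2*sqrt(5))*conj(1/2 - sqrt(5)/2) + 2*(-1 + sqrt(5))*conj(-sqrt(5)/2 - 1/2) + 5*(1)*conj(0) + 5*(1)*conj(0)]
      = (1/20)[(18) + (6) + (-8) + (-4) + (-8) + (-4) + (0) + (0)] = 0/20 = 0
  <chi_rho, chi_6> = (1/20)[1*(9)*conj(2) + 1*(-3)*conj(2) + 2*(2 - 2*sqrt(5))*conj(-1/2 + sqrt(5)/2) + 2*(-sqrt(5) - 1)*conj(-sqrt(5)/2 - 1/2) + 2*(2 + 2*sqrt(5))*conj(-sqrt(5)/2 - 1/2) + 2*(-1 + sqrt(5))*conj(-1/2 + sqrt(5)/2) + 5*(1)*conj(0) + 5*(1)*conj(0)]
      = (1/20)[(18) + (-6) + (-12 + 4*sqrt(5)) + (2*sqrt(5) + 6) + (-12 - 4*sqrt(5)) + (6 - 2*sqrt(5)) + (0) + (0)] = 0/20 = 0
  <chi_rho, chi_7> = (1/20)[1*(9)*conj(2) + 1*(-3)*conj(-2) + 2*(2 - 2*sqrt(5))*conj(1/2 - sqrt(5)/2) + 2*(-sqrt(5) - 1)*conj(-sqrt(5)/2 - 1/2) + 2*(2 + 2*sqrt(5))*conj(1/2 + sqrt(5)/2) + 2*(-1 + sqrt(5))*conj(-1/2 + sqrt(5)/2) + 5*(1)*conj(0) + 5*(1)*conj(0)]
      = (1/20)[(18) + (6) + (12 - 4*sqrt(5)) + (2*sqrt(5) + 6) + (4*sqrt(5) + 12) + (6 - 2*sqrt(5)) + (0) + (0)] = 60/20 = 3
  <chi_rho, chi_8> = (1/20)[1*(9)*conj(2) + 1*(-3)*conj(2) + 2*(2 - 2*sqrt(5))*conj(-sqrt(5)/2 - 1/2) + 2*(-sqrt(5) - 1)*conj(-1/2 + sqrt(5)/2) + 2*(2 + 2*sqrt(5))*conj(-1/2 + sqrt(5)/2) + 2*(-1 + sqrt(5))*conj(-sqrt(5)/2 - 1/2) + 5*(1)*conj(0) + 5*(1)*conj(0)]
      = (1/20)[(18) + (-6) + (8) + (-4) + (8) + (-4) + (0) + (0)] = 20/20 = 1
Dimension check: dim(rho) = sum (mult * dim) = 1*1 + 0*1 + 0*1 + 0*1 + 0*2 + 0*2 + 3*2 + 1*2 = 9 = chi_rho(e) = 9.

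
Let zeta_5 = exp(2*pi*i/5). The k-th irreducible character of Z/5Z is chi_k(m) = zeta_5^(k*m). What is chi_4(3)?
chi_4(3) = zeta_5^12 = exp(4*I*pi/5)

Why: chi_4(3) = zeta_5^(4*3) = zeta_5^12. Since zeta_5^5 = 1, this equals zeta_5^2 = exp(2*pi*i*2/5) = exp(4*I*pi/5).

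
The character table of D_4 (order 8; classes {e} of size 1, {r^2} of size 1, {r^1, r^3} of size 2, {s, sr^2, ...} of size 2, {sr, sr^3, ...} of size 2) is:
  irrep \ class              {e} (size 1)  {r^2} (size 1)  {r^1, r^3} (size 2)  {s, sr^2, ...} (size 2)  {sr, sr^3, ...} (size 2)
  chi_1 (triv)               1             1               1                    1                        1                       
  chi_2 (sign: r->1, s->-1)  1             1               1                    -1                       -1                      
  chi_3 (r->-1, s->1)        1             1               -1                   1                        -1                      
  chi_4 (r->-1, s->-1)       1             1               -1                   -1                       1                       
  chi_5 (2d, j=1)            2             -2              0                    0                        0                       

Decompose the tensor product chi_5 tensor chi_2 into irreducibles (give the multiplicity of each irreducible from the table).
chi_5 tensor chi_2 = chi_5 (all other irreducibles have multiplicity 0).

Proof sketch: The character of a tensor product is the pointwise product (chi_5 * chi_2)(C) = chi_5(C) * chi_2(C):
  {e}: (2)*(1), {r^2}: (-2)*(1), {r^1, r^3}: (0)*(1), {s, sr^2, ...}: (0)*(-1), {sr, sr^3, ...}: (0)*(-1)
so (chi_5 * chi_2) takes values
  {e} -> 2, {r^2} -> -2, {r^1, r^3} -> 0, {s, sr^2, ...} -> 0, {sr, sr^3, ...} -> 0.
Now take the inner product of this character with each irreducible chi from the table, <chi_5*chi_2, chi> = (1/8) sum_C |C| (chi_5*chi_2)(C) conj(chi(C)):
  <chi_5*chi_2, chi_1> = (1/8)[1*(2)*conj(1) + 1*(-2)*conj(1) + 2*(0)*conj(1) + 2*(0)*conj(1) + 2*(0)*conj(1)]
      = (1/8)[(2) + (-2) + (0) + (0) + (0)] = 0/8 = 0
  <chi_5*chi_2, chi_2> = (1/8)[1*(2)*conj(1) + 1*(-2)*conj(1) + 2*(0)*conj(1) + 2*(0)*conj(-1) + 2*(0)*conj(-1)]
      = (1/8)[(2) + (-2) + (0) + (0) + (0)] = 0/8 = 0
  <chi_5*chi_2, chi_3> = (1/8)[1*(2)*conj(1) + 1*(-2)*conj(1) + 2*(0)*conj(-1) + 2*(0)*conj(1) + 2*(0)*conj(-1)]
      = (1/8)[(2) + (-2) + (0) + (0) + (0)] = 0/8 = 0
  <chi_5*chi_2, chi_4> = (1/8)[1*(2)*conj(1) + 1*(-2)*conj(1) + 2*(0)*conj(-1) + 2*(0)*conj(-1) + 2*(0)*conj(1)]
      = (1/8)[(2) + (-2) + (0) + (0) + (0)] = 0/8 = 0
  <chi_5*chi_2, chi_5> = (1/8)[1*(2)*conj(2) + 1*(-2)*conj(-2) + 2*(0)*conj(0) + 2*(0)*conj(0) + 2*(0)*conj(0)]
      = (1/8)[(4) + (4) + (0) + (0) + (0)] = 8/8 = 1
Hence the multiplicities are chi_5: 1. Dimension check: dim(chi_5)*dim(chi_2) = 2*1 = 2 and sum (mult * dim) = 1*2 = 2.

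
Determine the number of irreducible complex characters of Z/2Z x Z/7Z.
14

Derivation: The number of irreducible complex representations of a finite group equals its number of conjugacy classes. Z/2Z x Z/7Z is abelian of order 14, so every element is its own conjugacy class: 14 classes, so Z/2Z x Z/7Z (order 14) has exactly 14 irreducible complex representations.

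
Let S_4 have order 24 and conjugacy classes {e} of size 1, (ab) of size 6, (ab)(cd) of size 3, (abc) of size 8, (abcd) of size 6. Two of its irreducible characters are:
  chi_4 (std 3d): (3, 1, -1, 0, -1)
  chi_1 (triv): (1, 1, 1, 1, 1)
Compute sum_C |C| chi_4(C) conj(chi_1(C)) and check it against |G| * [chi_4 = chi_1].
Sum = 0; so <chi_4, chi_1> = 0 (distinct irreducibles are orthogonal).

Argument: Compute term by term over conjugacy classes (|C| * chi_4(C) * conj(chi_1(C))):
  1*(3)*conj(1) + 6*(1)*conj(1) + 3*(-1)*conj(1) + 8*(0)*conj(1) + 6*(-1)*conj(1)
  = (3) + (6) + (-3) + (0) + (-6)
  = 0.
Dividing by |G| = 24 gives 0/24 = 0, matching the row-orthogonality relation <chi_4, chi_1> = [chi_4 = chi_1].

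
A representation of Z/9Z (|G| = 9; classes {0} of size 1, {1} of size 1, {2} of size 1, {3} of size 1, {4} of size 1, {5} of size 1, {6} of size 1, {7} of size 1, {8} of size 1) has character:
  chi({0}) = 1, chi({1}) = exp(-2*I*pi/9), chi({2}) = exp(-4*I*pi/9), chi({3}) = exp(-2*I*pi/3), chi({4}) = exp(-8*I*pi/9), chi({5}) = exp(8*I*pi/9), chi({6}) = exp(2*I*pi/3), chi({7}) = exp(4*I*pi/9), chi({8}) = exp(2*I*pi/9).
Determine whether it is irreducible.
Irreducible: <chi, chi> = 1.

Reasoning: <chi, chi> = (1/|G|) sum_C |C| * |chi(C)|^2 = (1/9)[1*|1|^2 + 1*|exp(-2*I*pi/9)|^2 + 1*|exp(-4*I*pi/9)|^2 + 1*|exp(-2*I*pi/3)|^2 + 1*|exp(-8*I*pi/9)|^2 + 1*|exp(8*I*pi/9)|^2 + 1*|exp(2*I*pi/3)|^2 + 1*|exp(4*I*pi/9)|^2 + 1*|exp(2*I*pi/9)|^2]
  = (1/9)[(1) + (1) + (1) + (1) + (1) + (1) + (1) + (1) + (1)] = 9/9 = 1.
(Exp terms are combined using exp(i*s)*conj(exp(i*t)) = exp(i*(s-t)), and sums of them are collapsed using the identity that for every m > 1 the m distinct m-th roots of unity sum to 0, e.g. 1 + exp(2*I*pi/3) + exp(-2*I*pi/3) = 0.)
A character is irreducible iff <chi, chi> = 1, so this representation is irreducible.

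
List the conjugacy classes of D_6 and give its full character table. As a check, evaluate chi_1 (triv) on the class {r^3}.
Conjugacy classes: {e} of size 1, {r^3} of size 1, {r^1, r^5} of size 2, {r^2, r^4} of size 2, {s, sr^2, ...} of size 3, {sr, sr^3, ...} of size 3.
Character table:
  irrep \ class              {e} (size 1)  {r^3} (size 1)  {r^1, r^5} (size 2)  {r^2, r^4} (size 2)  {s, sr^2, ...} (size 3)  {sr, sr^3, ...} (size 3)
  chi_1 (triv)               1             1               1                    1                    1                        1                       
  chi_2 (sign: r->1, s->-1)  1             1               1                    1                    -1                       -1                      
  chi_3 (r->-1, s->1)        1             -1              -1                   1                    1                        -1                      
  chi_4 (r->-1, s->-1)       1             -1              -1                   1                    -1                       1                       
  chi_5 (2d, j=1)            2             -2              1                    -1                   0                        0                       
  chi_6 (2d, j=2)            2             2               -1                   -1                   0                        0                       

Spot check: chi_1 (triv) on {r^3} = 1.

Derivation: D_6 has order 2*6 = 12 with 6 conjugacy classes, hence 6 irreducibles. Sum of squared dims 1 + 1 + 1 + 1 + 4 + 4 = 12 = |G|. Linear characters come from the abelianisation; the 2-dimensional irreps have character r^k -> 2*cos(2*pi*j*k/6), reflections -> 0.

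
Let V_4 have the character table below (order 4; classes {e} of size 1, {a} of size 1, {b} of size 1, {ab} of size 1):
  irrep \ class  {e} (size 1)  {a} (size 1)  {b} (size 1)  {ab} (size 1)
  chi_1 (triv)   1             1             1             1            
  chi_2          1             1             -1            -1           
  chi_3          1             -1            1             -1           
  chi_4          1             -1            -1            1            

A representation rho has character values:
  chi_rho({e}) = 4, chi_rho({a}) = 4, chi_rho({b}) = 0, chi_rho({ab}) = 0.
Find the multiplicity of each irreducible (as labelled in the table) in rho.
Multiplicities: chi_1: 2, chi_2: 2, chi_3: 0, chi_4: 0.

Why: Use <chi_rho, chi> = (1/|G|) sum_C |C| * chi_rho(C) * conj(chi(C)) with |G| = 4 for each irreducible chi in the table:
  <chi_rho, chi_1> = (1/4)[1*(4)*conj(1) + 1*(4)*conj(1) + 1*(0)*conj(1) + 1*(0)*conj(1)]
      = (1/4)[(4) + (4) + (0) + (0)] = 8/4 = 2
  <chi_rho, chi_2> = (1/4)[1*(4)*conj(1) + 1*(4)*conj(1) + 1*(0)*conj(-1) + 1*(0)*conj(-1)]
      = (1/4)[(4) + (4) + (0) + (0)] = 8/4 = 2
  <chi_rho, chi_3> = (1/4)[1*(4)*conj(1) + 1*(4)*conj(-1) + 1*(0)*conj(1) + 1*(0)*conj(-1)]
      = (1/4)[(4) + (-4) + (0) + (0)] = 0/4 = 0
  <chi_rho, chi_4> = (1/4)[1*(4)*conj(1) + 1*(4)*conj(-1) + 1*(0)*conj(-1) + 1*(0)*conj(1)]
      = (1/4)[(4) + (-4) + (0) + (0)] = 0/4 = 0
Dimension check: dim(rho) = sum (mult * dim) = 2*1 + 2*1 + 0*1 + 0*1 = 4 = chi_rho(e) = 4.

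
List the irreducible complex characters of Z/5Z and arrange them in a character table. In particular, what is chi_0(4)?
Character table of Z/5Z (irreps indexed chi_0,...,chi_4 with chi_k(m) = zeta_5^(k*m), zeta_5 = exp(2*pi*i/5)):
  irrep \ class  {0} (size 1)  {1} (size 1)    {2} (size 1)    {3} (size 1)    {4} (size 1)  
  chi_0          1             1               1               1               1             
  chi_1          1             exp(2*I*pi/5)   exp(4*I*pi/5)   exp(-4*I*pi/5)  exp(-2*I*pi/5)
  chi_2          1             exp(4*I*pi/5)   exp(-2*I*pi/5)  exp(2*I*pi/5)   exp(-4*I*pi/5)
  chi_3          1             exp(-4*I*pi/5)  exp(2*I*pi/5)   exp(-2*I*pi/5)  exp(4*I*pi/5) 
  chi_4          1             exp(-2*I*pi/5)  exp(-4*I*pi/5)  exp(4*I*pi/5)   exp(2*I*pi/5) 

Spot check: chi_0(4) = zeta_5^(0*4) = zeta_5^0 = 1.

Solution. Z/5Z is abelian, so all 5 irreducible complex representations are 1-dimensional. They are given by chi_k(m) = zeta_5^(k*m) for k = 0,...,4. Row orthogonality: sum_m chi_k(m) conj(chi_l(m)) = 5 * [k = l].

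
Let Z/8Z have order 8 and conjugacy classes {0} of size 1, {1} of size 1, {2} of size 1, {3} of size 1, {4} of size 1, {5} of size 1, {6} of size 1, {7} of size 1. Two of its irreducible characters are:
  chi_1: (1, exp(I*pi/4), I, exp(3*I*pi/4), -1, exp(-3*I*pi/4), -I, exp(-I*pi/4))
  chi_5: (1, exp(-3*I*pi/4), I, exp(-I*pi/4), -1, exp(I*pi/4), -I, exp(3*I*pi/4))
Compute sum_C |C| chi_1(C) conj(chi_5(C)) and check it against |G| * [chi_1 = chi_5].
Sum = 0; so <chi_1, chi_5> = 0 (distinct irreducibles are orthogonal).

Compute term by term over conjugacy classes (|C| * chi_1(C) * conj(chi_5(C))):
  1*(1)*conj(1) + 1*(exp(I*pi/4))*conj(exp(-3*I*pi/4)) + 1*(I)*conj(I) + 1*(exp(3*I*pi/4))*conj(exp(-I*pi/4)) + 1*(-1)*conj(-1) + 1*(exp(-3*I*pi/4))*conj(exp(I*pi/4)) + 1*(-I)*conj(-I) + 1*(exp(-I*pi/4))*conj(exp(3*I*pi/4))
  = (1) + (-1) + (1) + (-1) + (1) + (-1) + (1) + (-1)
  = 0.
(Exp terms are combined using exp(i*s)*conj(exp(i*t)) = exp(i*(s-t)), and sums of them are collapsed using the identity that for every m > 1 the m distinct m-th roots of unity sum to 0, e.g. 1 + exp(2*I*pi/3) + exp(-2*I*pi/3) = 0.)
Dividing by |G| = 8 gives 0/8 = 0, matching the row-orthogonality relation <chi_1, chi_5> = [chi_1 = chi_5].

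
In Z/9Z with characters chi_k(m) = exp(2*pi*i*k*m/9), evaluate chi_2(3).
chi_2(3) = zeta_9^6 = exp(-2*I*pi/3)

Justification: chi_2(3) = zeta_9^(2*3) = zeta_9^6. Since zeta_9^9 = 1, this equals zeta_9^6 = exp(2*pi*i*6/9) = exp(-2*I*pi/3).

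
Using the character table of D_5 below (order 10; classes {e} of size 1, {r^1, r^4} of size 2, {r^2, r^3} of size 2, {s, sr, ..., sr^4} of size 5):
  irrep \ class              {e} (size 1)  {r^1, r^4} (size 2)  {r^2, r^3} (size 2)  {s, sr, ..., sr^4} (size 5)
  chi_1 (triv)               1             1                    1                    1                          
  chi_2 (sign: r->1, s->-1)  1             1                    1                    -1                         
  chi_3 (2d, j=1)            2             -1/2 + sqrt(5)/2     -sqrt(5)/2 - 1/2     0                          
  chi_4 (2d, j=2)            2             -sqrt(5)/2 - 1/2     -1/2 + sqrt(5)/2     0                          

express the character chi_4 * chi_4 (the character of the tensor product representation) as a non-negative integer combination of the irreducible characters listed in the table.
chi_4 tensor chi_4 = chi_1 + chi_2 + chi_3 (all other irreducibles have multiplicity 0).

Explanation: The character of a tensor product is the pointwise product (chi_4 * chi_4)(C) = chi_4(C) * chi_4(C):
  {e}: (2)*(2), {r^1, r^4}: (-sqrt(5)/2 - 1/2)*(-sqrt(5)/2 - 1/2), {r^2, r^3}: (-1/2 + sqrt(5)/2)*(-1/2 + sqrt(5)/2), {s, sr, ..., sr^4}: (0)*(0)
so (chi_4 * chi_4) takes values
  {e} -> 4, {r^1, r^4} -> sqrt(5)/2 + 3/2, {r^2, r^3} -> 3/2 - sqrt(5)/2, {s, sr, ..., sr^4} -> 0.
Now take the inner product of this character with each irreducible chi from the table, <chi_4*chi_4, chi> = (1/10) sum_C |C| (chi_4*chi_4)(C) conj(chi(C)):
  <chi_4*chi_4, chi_1> = (1/10)[1*(4)*conj(1) + 2*(sqrt(5)/2 + 3/2)*conj(1) + 2*(3/2 - sqrt(5)/2)*conj(1) + 5*(0)*conj(1)]
      = (1/10)[(4) + (sqrt(5) + 3) + (3 - sqrt(5)) + (0)] = 10/10 = 1
  <chi_4*chi_4, chi_2> = (1/10)[1*(4)*conj(1) + 2*(sqrt(5)/2 + 3/2)*conj(1) + 2*(3/2 - sqrt(5)/2)*conj(1) + 5*(0)*conj(-1)]
      = (1/10)[(4) + (sqrt(5) + 3) + (3 - sqrt(5)) + (0)] = 10/10 = 1
  <chi_4*chi_4, chi_3> = (1/10)[1*(4)*conj(2) + 2*(sqrt(5)/2 + 3/2)*conj(-1/2 + sqrt(5)/2) + 2*(3/2 - sqrt(5)/2)*conj(-sqrt(5)/2 - 1/2) + 5*(0)*conj(0)]
      = (1/10)[(8) + (1 + sqrt(5)) + (1 - sqrt(5)) + (0)] = 10/10 = 1
  <chi_4*chi_4, chi_4> = (1/10)[1*(4)*conj(2) + 2*(sqrt(5)/2 + 3/2)*conj(-sqrt(5)/2 - 1/2) + 2*(3/2 - sqrt(5)/2)*conj(-1/2 + sqrt(5)/2) + 5*(0)*conj(0)]
      = (1/10)[(8) + (-2*sqrt(5) - 4) + (-4 + 2*sqrt(5)) + (0)] = 0/10 = 0
Hence the multiplicities are chi_1: 1, chi_2: 1, chi_3: 1. Dimension check: dim(chi_4)*dim(chi_4) = 2*2 = 4 and sum (mult * dim) = 1*1 + 1*1 + 1*2 = 4.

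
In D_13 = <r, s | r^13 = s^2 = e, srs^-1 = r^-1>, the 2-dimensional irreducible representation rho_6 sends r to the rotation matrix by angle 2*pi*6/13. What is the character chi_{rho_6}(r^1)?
chi_{rho_6}(r^1) = 2*cos(2*pi*6*1/13) = -2*cos(pi/13)

Explanation: rho_6(r^1) is rotation by angle 2*pi*6*1/13, whose trace is 2*cos(2*pi*6*1/13) = -2*cos(pi/13).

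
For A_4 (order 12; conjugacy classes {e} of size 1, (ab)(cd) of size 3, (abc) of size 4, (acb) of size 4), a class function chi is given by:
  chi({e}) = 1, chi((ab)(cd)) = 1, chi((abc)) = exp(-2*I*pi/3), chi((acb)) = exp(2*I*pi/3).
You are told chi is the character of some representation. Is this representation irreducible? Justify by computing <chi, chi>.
Irreducible: <chi, chi> = 1.

Reasoning: <chi, chi> = (1/|G|) sum_C |C| * |chi(C)|^2 = (1/12)[1*|1|^2 + 3*|1|^2 + 4*|exp(-2*I*pi/3)|^2 + 4*|exp(2*I*pi/3)|^2]
  = (1/12)[(1) + (3) + (4) + (4)] = 12/12 = 1.
(Exp terms are combined using exp(i*s)*conj(exp(i*t)) = exp(i*(s-t)), and sums of them are collapsed using the identity that for every m > 1 the m distinct m-th roots of unity sum to 0, e.g. 1 + exp(2*I*pi/3) + exp(-2*I*pi/3) = 0.)
A character is irreducible iff <chi, chi> = 1, so this representation is irreducible.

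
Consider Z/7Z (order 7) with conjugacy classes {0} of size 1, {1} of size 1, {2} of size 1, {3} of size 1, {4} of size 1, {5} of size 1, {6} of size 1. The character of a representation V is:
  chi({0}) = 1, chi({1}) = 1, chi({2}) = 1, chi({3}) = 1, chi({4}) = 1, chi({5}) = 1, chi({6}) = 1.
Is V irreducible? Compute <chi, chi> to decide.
Irreducible: <chi, chi> = 1.

Working: <chi, chi> = (1/|G|) sum_C |C| * |chi(C)|^2 = (1/7)[1*|1|^2 + 1*|1|^2 + 1*|1|^2 + 1*|1|^2 + 1*|1|^2 + 1*|1|^2 + 1*|1|^2]
  = (1/7)[(1) + (1) + (1) + (1) + (1) + (1) + (1)] = 7/7 = 1.
(Exp terms are combined using exp(i*s)*conj(exp(i*t)) = exp(i*(s-t)), and sums of them are collapsed using the identity that for every m > 1 the m distinct m-th roots of unity sum to 0, e.g. 1 + exp(2*I*pi/3) + exp(-2*I*pi/3) = 0.)
A character is irreducible iff <chi, chi> = 1, so this representation is irreducible.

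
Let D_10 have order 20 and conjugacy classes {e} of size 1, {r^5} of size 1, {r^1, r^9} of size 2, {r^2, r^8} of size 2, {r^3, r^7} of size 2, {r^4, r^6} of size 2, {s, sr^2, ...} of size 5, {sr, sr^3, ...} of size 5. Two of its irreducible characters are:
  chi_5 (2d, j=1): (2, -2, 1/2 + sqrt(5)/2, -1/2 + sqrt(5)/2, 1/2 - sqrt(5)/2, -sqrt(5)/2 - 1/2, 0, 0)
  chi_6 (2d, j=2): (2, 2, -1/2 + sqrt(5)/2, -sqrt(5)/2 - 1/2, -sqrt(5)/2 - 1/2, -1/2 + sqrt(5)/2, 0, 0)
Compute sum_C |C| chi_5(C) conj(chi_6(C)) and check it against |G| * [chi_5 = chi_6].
Sum = 0; so <chi_5, chi_6> = 0 (distinct irreducibles are orthogonal).

Compute term by term over conjugacy classes (|C| * chi_5(C) * conj(chi_6(C))):
  1*(2)*conj(2) + 1*(-2)*conj(2) + 2*(1/2 + sqrt(5)/2)*conj(-1/2 + sqrt(5)/2) + 2*(-1/2 + sqrt(5)/2)*conj(-sqrt(5)/2 - 1/2) + 2*(1/2 - sqrt(5)/2)*conj(-sqrt(5)/2 - 1/2) + 2*(-sqrt(5)/2 - 1/2)*conj(-1/2 + sqrt(5)/2) + 5*(0)*conj(0) + 5*(0)*conj(0)
  = (4) + (-4) + (2) + (-2) + (2) + (-2) + (0) + (0)
  = 0.
Dividing by |G| = 20 gives 0/20 = 0, matching the row-orthogonality relation <chi_5, chi_6> = [chi_5 = chi_6].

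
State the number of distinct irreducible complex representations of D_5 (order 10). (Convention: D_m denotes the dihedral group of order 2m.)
4

Explanation: The number of irreducible complex representations of a finite group equals its number of conjugacy classes. D_5 has 4 conjugacy classes ((n+3)/2 for n odd), so D_5 (order 10) has exactly 4 irreducible complex representations.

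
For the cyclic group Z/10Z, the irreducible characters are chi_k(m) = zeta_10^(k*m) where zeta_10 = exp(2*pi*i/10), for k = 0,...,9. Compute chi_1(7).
chi_1(7) = zeta_10^7 = exp(-3*I*pi/5)

Reasoning: chi_1(7) = zeta_10^(1*7) = zeta_10^7. Since zeta_10^10 = 1, this equals zeta_10^7 = exp(2*pi*i*7/10) = exp(-3*I*pi/5).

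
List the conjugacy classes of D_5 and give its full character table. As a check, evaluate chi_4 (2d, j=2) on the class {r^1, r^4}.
Conjugacy classes: {e} of size 1, {r^1, r^4} of size 2, {r^2, r^3} of size 2, {s, sr, ..., sr^4} of size 5.
Character table:
  irrep \ class              {e} (size 1)  {r^1, r^4} (size 2)  {r^2, r^3} (size 2)  {s, sr, ..., sr^4} (size 5)
  chi_1 (triv)               1             1                    1                    1                          
  chi_2 (sign: r->1, s->-1)  1             1                    1                    -1                         
  chi_3 (2d, j=1)            2             -1/2 + sqrt(5)/2     -sqrt(5)/2 - 1/2     0                          
  chi_4 (2d, j=2)            2             -sqrt(5)/2 - 1/2     -1/2 + sqrt(5)/2     0                          

Spot check: chi_4 (2d, j=2) on {r^1, r^4} = -sqrt(5)/2 - 1/2.

Solution. D_5 has order 2*5 = 10 with 4 conjugacy classes, hence 4 irreducibles. Sum of squared dims 1 + 1 + 4 + 4 = 10 = |G|. Linear characters come from the abelianisation; the 2-dimensional irreps have character r^k -> 2*cos(2*pi*j*k/5), reflections -> 0.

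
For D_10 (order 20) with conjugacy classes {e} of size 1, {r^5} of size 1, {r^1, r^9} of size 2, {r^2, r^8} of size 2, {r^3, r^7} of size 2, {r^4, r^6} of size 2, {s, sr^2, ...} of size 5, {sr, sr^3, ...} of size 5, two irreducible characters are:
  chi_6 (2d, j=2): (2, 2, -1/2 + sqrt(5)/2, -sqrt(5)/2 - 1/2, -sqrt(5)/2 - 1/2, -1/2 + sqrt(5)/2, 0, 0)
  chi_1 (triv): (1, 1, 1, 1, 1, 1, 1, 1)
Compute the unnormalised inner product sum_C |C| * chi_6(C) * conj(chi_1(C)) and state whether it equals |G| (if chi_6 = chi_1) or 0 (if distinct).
Sum = 0; so <chi_6, chi_1> = 0 (distinct irreducibles are orthogonal).

Reasoning: Compute term by term over conjugacy classes (|C| * chi_6(C) * conj(chi_1(C))):
  1*(2)*conj(1) + 1*(2)*conj(1) + 2*(-1/2 + sqrt(5)/2)*conj(1) + 2*(-sqrt(5)/2 - 1/2)*conj(1) + 2*(-sqrt(5)/2 - 1/2)*conj(1) + 2*(-1/2 + sqrt(5)/2)*conj(1) + 5*(0)*conj(1) + 5*(0)*conj(1)
  = (2) + (2) + (-1 + sqrt(5)) + (-sqrt(5) - 1) + (-sqrt(5) - 1) + (-1 + sqrt(5)) + (0) + (0)
  = 0.
Dividing by |G| = 20 gives 0/20 = 0, matching the row-orthogonality relation <chi_6, chi_1> = [chi_6 = chi_1].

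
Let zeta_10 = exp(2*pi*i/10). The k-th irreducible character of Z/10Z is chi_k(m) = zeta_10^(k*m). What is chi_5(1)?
chi_5(1) = zeta_10^5 = -1

Derivation: chi_5(1) = zeta_10^(5*1) = zeta_10^5. Since zeta_10^10 = 1, this equals zeta_10^5 = exp(2*pi*i*5/10) = -1.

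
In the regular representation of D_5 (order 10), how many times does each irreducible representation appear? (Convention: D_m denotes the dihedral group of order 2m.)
Each irreducible V_i of dimension d_i appears with multiplicity d_i, i.e. rho_reg = (direct sum over all irreducibles V_i) d_i V_i. The irreducible dimensions for D_5 are 1, 1, 2, 2: 2 irreducibles of dimension 1, each with multiplicity 1; 2 irreducibles of dimension 2, each with multiplicity 2. Total dimension 2*1*1 + 2*2*2 = 10 = |G|.

Derivation: General theorem: in the regular representation of a finite group G, each irreducible appears with multiplicity equal to its dimension. Check: dim(rho_reg) = sum d_i^2 = 1 + 1 + 4 + 4 = 10 = |G|.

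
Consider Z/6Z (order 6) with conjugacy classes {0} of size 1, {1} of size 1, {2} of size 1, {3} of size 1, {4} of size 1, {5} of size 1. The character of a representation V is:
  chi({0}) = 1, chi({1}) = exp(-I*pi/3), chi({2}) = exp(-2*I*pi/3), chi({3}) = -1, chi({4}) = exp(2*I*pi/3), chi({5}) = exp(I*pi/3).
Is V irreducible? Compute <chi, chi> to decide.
Irreducible: <chi, chi> = 1.

<chi, chi> = (1/|G|) sum_C |C| * |chi(C)|^2 = (1/6)[1*|1|^2 + 1*|exp(-I*pi/3)|^2 + 1*|exp(-2*I*pi/3)|^2 + 1*|-1|^2 + 1*|exp(2*I*pi/3)|^2 + 1*|exp(I*pi/3)|^2]
  = (1/6)[(1) + (1) + (1) + (1) + (1) + (1)] = 6/6 = 1.
(Exp terms are combined using exp(i*s)*conj(exp(i*t)) = exp(i*(s-t)), and sums of them are collapsed using the identity that for every m > 1 the m distinct m-th roots of unity sum to 0, e.g. 1 + exp(2*I*pi/3) + exp(-2*I*pi/3) = 0.)
A character is irreducible iff <chi, chi> = 1, so this representation is irreducible.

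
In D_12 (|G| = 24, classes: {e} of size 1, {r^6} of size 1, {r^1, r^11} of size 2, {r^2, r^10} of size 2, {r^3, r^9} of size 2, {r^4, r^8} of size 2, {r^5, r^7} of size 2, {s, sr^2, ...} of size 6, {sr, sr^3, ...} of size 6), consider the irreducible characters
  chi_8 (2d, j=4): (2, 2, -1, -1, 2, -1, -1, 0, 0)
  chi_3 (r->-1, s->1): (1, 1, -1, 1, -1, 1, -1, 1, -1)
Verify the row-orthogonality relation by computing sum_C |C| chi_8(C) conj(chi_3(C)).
Sum = 0; so <chi_8, chi_3> = 0 (distinct irreducibles are orthogonal).

Derivation: Compute term by term over conjugacy classes (|C| * chi_8(C) * conj(chi_3(C))):
  1*(2)*conj(1) + 1*(2)*conj(1) + 2*(-1)*conj(-1) + 2*(-1)*conj(1) + 2*(2)*conj(-1) + 2*(-1)*conj(1) + 2*(-1)*conj(-1) + 6*(0)*conj(1) + 6*(0)*conj(-1)
  = (2) + (2) + (2) + (-2) + (-4) + (-2) + (2) + (0) + (0)
  = 0.
Dividing by |G| = 24 gives 0/24 = 0, matching the row-orthogonality relation <chi_8, chi_3> = [chi_8 = chi_3].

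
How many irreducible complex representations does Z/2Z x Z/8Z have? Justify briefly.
16

Reasoning: The number of irreducible complex representations of a finite group equals its number of conjugacy classes. Z/2Z x Z/8Z is abelian of order 16, so every element is its own conjugacy class: 16 classes, so Z/2Z x Z/8Z (order 16) has exactly 16 irreducible complex representations.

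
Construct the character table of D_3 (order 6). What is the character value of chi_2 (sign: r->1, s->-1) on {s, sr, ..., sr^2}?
Conjugacy classes: {e} of size 1, {r^1, r^2} of size 2, {s, sr, ..., sr^2} of size 3.
Character table:
  irrep \ class              {e} (size 1)  {r^1, r^2} (size 2)  {s, sr, ..., sr^2} (size 3)
  chi_1 (triv)               1             1                    1                          
  chi_2 (sign: r->1, s->-1)  1             1                    -1                         
  chi_3 (2d, j=1)            2             -1                   0                          

Spot check: chi_2 (sign: r->1, s->-1) on {s, sr, ..., sr^2} = -1.

Why: D_3 has order 2*3 = 6 with 3 conjugacy classes, hence 3 irreducibles. Sum of squared dims 1 + 1 + 4 = 6 = |G|. Linear characters come from the abelianisation; the 2-dimensional irreps have character r^k -> 2*cos(2*pi*j*k/3), reflections -> 0.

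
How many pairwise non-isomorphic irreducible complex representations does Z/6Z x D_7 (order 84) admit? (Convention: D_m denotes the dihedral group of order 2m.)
30

Solution. The number of irreducible complex representations of a finite group equals its number of conjugacy classes. For a direct product, #classes(G x H) = #classes(G) * #classes(H). Z/6Z has 6 classes (abelian), D_7 has 5 classes, so 6 * 5 = 30, so Z/6Z x D_7 (order 84) has exactly 30 irreducible complex representations.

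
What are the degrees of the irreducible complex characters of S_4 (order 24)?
Dimensions: 1, 1, 2, 3, 3

Solution. There are 5 irreducibles (= number of conjugacy classes). Their dimensions d_i satisfy sum d_i^2 = |G| = 24: 1 + 1 + 4 + 9 + 9 = 24.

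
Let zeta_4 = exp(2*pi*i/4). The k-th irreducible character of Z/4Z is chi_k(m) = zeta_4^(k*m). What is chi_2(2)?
chi_2(2) = zeta_4^4 = 1

Derivation: chi_2(2) = zeta_4^(2*2) = zeta_4^4. Since zeta_4^4 = 1, this equals zeta_4^0 = exp(2*pi*i*0/4) = 1.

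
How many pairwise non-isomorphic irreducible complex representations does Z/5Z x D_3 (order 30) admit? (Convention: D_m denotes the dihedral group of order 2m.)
15

Details: The number of irreducible complex representations of a finite group equals its number of conjugacy classes. For a direct product, #classes(G x H) = #classes(G) * #classes(H). Z/5Z has 5 classes (abelian), D_3 has 3 classes, so 5 * 3 = 15, so Z/5Z x D_3 (order 30) has exactly 15 irreducible complex representations.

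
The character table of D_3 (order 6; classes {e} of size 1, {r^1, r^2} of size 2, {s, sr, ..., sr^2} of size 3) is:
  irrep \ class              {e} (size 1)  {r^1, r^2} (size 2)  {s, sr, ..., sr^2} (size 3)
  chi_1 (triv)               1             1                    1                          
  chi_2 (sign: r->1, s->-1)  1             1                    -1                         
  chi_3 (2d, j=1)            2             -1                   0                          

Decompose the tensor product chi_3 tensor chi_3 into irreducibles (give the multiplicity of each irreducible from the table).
chi_3 tensor chi_3 = chi_1 + chi_2 + chi_3 (all other irreducibles have multiplicity 0).

Argument: The character of a tensor product is the pointwise product (chi_3 * chi_3)(C) = chi_3(C) * chi_3(C):
  {e}: (2)*(2), {r^1, r^2}: (-1)*(-1), {s, sr, ..., sr^2}: (0)*(0)
so (chi_3 * chi_3) takes values
  {e} -> 4, {r^1, r^2} -> 1, {s, sr, ..., sr^2} -> 0.
Now take the inner product of this character with each irreducible chi from the table, <chi_3*chi_3, chi> = (1/6) sum_C |C| (chi_3*chi_3)(C) conj(chi(C)):
  <chi_3*chi_3, chi_1> = (1/6)[1*(4)*conj(1) + 2*(1)*conj(1) + 3*(0)*conj(1)]
      = (1/6)[(4) + (2) + (0)] = 6/6 = 1
  <chi_3*chi_3, chi_2> = (1/6)[1*(4)*conj(1) + 2*(1)*conj(1) + 3*(0)*conj(-1)]
      = (1/6)[(4) + (2) + (0)] = 6/6 = 1
  <chi_3*chi_3, chi_3> = (1/6)[1*(4)*conj(2) + 2*(1)*conj(-1) + 3*(0)*conj(0)]
      = (1/6)[(8) + (-2) + (0)] = 6/6 = 1
Hence the multiplicities are chi_1: 1, chi_2: 1, chi_3: 1. Dimension check: dim(chi_3)*dim(chi_3) = 2*2 = 4 and sum (mult * dim) = 1*1 + 1*1 + 1*2 = 4.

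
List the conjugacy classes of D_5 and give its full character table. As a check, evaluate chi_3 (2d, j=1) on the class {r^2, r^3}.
Conjugacy classes: {e} of size 1, {r^1, r^4} of size 2, {r^2, r^3} of size 2, {s, sr, ..., sr^4} of size 5.
Character table:
  irrep \ class              {e} (size 1)  {r^1, r^4} (size 2)  {r^2, r^3} (size 2)  {s, sr, ..., sr^4} (size 5)
  chi_1 (triv)               1             1                    1                    1                          
  chi_2 (sign: r->1, s->-1)  1             1                    1                    -1                         
  chi_3 (2d, j=1)            2             -1/2 + sqrt(5)/2     -sqrt(5)/2 - 1/2     0                          
  chi_4 (2d, j=2)            2             -sqrt(5)/2 - 1/2     -1/2 + sqrt(5)/2     0                          

Spot check: chi_3 (2d, j=1) on {r^2, r^3} = -sqrt(5)/2 - 1/2.

Proof sketch: D_5 has order 2*5 = 10 with 4 conjugacy classes, hence 4 irreducibles. Sum of squared dims 1 + 1 + 4 + 4 = 10 = |G|. Linear characters come from the abelianisation; the 2-dimensional irreps have character r^k -> 2*cos(2*pi*j*k/5), reflections -> 0.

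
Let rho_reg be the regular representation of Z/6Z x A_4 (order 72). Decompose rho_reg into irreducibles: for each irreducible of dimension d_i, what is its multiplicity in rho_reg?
Each irreducible V_i of dimension d_i appears with multiplicity d_i, i.e. rho_reg = (direct sum over all irreducibles V_i) d_i V_i. The irreducible dimensions for Z/6Z x A_4 are 1, 1, 1, 1, 1, 1, 1, 1, 1, 1, 1, 1, 1, 1, 1, 1, 1, 1, 3, 3, 3, 3, 3, 3: 18 irreducibles of dimension 1, each with multiplicity 1; 6 irreducibles of dimension 3, each with multiplicity 3. Total dimension 18*1*1 + 6*3*3 = 72 = |G|.

Derivation: General theorem: in the regular representation of a finite group G, each irreducible appears with multiplicity equal to its dimension. Check: dim(rho_reg) = sum d_i^2 = 1 + 1 + 1 + 1 + 1 + 1 + 1 + 1 + 1 + 1 + 1 + 1 + 1 + 1 + 1 + 1 + 1 + 1 + 9 + 9 + 9 + 9 + 9 + 9 = 72 = |G|.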